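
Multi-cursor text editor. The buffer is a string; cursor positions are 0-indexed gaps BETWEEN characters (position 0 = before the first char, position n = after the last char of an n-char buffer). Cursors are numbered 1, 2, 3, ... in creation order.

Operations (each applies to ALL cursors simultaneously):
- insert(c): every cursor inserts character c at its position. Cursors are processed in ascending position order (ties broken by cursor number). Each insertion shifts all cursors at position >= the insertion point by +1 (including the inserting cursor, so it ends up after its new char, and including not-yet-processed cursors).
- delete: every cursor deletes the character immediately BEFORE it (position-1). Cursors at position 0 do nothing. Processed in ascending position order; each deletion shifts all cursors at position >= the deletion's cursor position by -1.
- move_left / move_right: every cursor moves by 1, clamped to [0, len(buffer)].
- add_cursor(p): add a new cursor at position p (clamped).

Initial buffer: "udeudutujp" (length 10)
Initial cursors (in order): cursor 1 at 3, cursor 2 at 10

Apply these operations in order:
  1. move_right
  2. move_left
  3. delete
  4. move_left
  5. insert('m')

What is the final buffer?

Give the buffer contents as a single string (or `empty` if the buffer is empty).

After op 1 (move_right): buffer="udeudutujp" (len 10), cursors c1@4 c2@10, authorship ..........
After op 2 (move_left): buffer="udeudutujp" (len 10), cursors c1@3 c2@9, authorship ..........
After op 3 (delete): buffer="ududutup" (len 8), cursors c1@2 c2@7, authorship ........
After op 4 (move_left): buffer="ududutup" (len 8), cursors c1@1 c2@6, authorship ........
After op 5 (insert('m')): buffer="umdudutmup" (len 10), cursors c1@2 c2@8, authorship .1.....2..

Answer: umdudutmup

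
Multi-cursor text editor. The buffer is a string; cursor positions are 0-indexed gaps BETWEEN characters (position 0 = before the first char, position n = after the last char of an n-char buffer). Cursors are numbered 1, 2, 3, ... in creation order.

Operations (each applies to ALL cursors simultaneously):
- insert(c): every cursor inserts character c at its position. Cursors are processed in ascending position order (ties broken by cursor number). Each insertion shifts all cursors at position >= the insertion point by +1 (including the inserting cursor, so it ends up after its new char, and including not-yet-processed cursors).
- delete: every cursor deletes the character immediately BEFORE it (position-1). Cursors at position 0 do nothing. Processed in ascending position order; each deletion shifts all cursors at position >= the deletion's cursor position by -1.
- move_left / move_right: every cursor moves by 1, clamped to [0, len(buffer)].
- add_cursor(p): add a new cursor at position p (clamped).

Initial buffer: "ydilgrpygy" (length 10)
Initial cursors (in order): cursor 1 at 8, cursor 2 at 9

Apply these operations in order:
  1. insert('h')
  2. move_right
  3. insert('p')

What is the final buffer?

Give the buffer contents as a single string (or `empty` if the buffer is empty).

After op 1 (insert('h')): buffer="ydilgrpyhghy" (len 12), cursors c1@9 c2@11, authorship ........1.2.
After op 2 (move_right): buffer="ydilgrpyhghy" (len 12), cursors c1@10 c2@12, authorship ........1.2.
After op 3 (insert('p')): buffer="ydilgrpyhgphyp" (len 14), cursors c1@11 c2@14, authorship ........1.12.2

Answer: ydilgrpyhgphyp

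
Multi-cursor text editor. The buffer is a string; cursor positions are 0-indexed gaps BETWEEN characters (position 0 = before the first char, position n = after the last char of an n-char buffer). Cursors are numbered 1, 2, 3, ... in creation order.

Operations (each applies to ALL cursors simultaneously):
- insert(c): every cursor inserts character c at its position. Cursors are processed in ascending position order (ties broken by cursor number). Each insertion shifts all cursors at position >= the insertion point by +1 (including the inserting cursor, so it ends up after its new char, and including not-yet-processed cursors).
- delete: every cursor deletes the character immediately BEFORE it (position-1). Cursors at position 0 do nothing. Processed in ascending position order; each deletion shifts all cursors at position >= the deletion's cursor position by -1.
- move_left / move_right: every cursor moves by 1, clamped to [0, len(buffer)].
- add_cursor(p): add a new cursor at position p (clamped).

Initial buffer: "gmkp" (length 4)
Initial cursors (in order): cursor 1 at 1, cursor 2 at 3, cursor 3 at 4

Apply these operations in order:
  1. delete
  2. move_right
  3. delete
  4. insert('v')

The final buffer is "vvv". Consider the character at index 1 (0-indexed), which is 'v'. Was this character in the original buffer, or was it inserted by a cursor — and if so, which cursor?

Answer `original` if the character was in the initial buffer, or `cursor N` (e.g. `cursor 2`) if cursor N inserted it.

Answer: cursor 2

Derivation:
After op 1 (delete): buffer="m" (len 1), cursors c1@0 c2@1 c3@1, authorship .
After op 2 (move_right): buffer="m" (len 1), cursors c1@1 c2@1 c3@1, authorship .
After op 3 (delete): buffer="" (len 0), cursors c1@0 c2@0 c3@0, authorship 
After op 4 (insert('v')): buffer="vvv" (len 3), cursors c1@3 c2@3 c3@3, authorship 123
Authorship (.=original, N=cursor N): 1 2 3
Index 1: author = 2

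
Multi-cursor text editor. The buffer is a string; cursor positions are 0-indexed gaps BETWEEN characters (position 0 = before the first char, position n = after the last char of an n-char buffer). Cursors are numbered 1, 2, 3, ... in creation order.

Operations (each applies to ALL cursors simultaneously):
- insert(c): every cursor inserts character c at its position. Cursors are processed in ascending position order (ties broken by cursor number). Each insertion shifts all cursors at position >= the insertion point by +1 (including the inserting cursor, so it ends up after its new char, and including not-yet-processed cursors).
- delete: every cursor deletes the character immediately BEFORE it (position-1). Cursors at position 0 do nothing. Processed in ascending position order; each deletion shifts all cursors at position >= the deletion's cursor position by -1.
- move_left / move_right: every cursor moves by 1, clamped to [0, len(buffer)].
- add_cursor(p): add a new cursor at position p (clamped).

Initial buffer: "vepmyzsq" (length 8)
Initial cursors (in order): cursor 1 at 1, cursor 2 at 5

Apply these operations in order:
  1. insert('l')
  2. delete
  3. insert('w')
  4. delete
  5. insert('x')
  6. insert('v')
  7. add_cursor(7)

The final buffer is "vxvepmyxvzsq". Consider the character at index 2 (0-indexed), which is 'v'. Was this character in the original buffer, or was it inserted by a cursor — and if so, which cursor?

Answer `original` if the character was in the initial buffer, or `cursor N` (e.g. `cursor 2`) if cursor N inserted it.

After op 1 (insert('l')): buffer="vlepmylzsq" (len 10), cursors c1@2 c2@7, authorship .1....2...
After op 2 (delete): buffer="vepmyzsq" (len 8), cursors c1@1 c2@5, authorship ........
After op 3 (insert('w')): buffer="vwepmywzsq" (len 10), cursors c1@2 c2@7, authorship .1....2...
After op 4 (delete): buffer="vepmyzsq" (len 8), cursors c1@1 c2@5, authorship ........
After op 5 (insert('x')): buffer="vxepmyxzsq" (len 10), cursors c1@2 c2@7, authorship .1....2...
After op 6 (insert('v')): buffer="vxvepmyxvzsq" (len 12), cursors c1@3 c2@9, authorship .11....22...
After op 7 (add_cursor(7)): buffer="vxvepmyxvzsq" (len 12), cursors c1@3 c3@7 c2@9, authorship .11....22...
Authorship (.=original, N=cursor N): . 1 1 . . . . 2 2 . . .
Index 2: author = 1

Answer: cursor 1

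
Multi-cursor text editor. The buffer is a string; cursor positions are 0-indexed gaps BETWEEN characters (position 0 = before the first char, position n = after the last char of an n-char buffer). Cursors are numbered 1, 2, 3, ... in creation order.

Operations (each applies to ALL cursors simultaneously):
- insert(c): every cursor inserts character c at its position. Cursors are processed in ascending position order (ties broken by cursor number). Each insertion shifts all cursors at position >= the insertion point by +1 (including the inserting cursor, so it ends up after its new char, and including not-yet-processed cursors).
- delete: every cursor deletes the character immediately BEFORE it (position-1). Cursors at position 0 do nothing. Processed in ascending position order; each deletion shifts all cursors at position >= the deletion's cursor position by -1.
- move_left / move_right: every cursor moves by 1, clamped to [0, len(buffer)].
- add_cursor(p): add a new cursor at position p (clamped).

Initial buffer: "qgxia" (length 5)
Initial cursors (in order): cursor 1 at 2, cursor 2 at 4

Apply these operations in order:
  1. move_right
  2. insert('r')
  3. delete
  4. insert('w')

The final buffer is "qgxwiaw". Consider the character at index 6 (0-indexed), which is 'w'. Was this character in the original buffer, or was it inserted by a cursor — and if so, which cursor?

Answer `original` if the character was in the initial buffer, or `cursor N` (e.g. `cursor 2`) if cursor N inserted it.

After op 1 (move_right): buffer="qgxia" (len 5), cursors c1@3 c2@5, authorship .....
After op 2 (insert('r')): buffer="qgxriar" (len 7), cursors c1@4 c2@7, authorship ...1..2
After op 3 (delete): buffer="qgxia" (len 5), cursors c1@3 c2@5, authorship .....
After op 4 (insert('w')): buffer="qgxwiaw" (len 7), cursors c1@4 c2@7, authorship ...1..2
Authorship (.=original, N=cursor N): . . . 1 . . 2
Index 6: author = 2

Answer: cursor 2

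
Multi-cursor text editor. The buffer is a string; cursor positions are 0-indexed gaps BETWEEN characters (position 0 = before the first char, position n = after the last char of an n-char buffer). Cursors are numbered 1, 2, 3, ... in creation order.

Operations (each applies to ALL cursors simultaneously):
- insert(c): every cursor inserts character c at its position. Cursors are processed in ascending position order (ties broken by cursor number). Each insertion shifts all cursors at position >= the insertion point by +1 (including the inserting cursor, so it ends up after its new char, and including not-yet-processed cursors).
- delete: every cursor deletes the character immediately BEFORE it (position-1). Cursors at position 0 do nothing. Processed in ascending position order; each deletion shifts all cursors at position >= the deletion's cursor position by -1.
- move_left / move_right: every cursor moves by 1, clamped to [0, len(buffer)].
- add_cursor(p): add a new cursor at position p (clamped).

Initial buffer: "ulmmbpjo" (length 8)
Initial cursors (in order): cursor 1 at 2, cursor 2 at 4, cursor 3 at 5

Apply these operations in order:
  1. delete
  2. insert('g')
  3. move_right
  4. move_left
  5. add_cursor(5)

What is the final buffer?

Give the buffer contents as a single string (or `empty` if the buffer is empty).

Answer: ugmggpjo

Derivation:
After op 1 (delete): buffer="umpjo" (len 5), cursors c1@1 c2@2 c3@2, authorship .....
After op 2 (insert('g')): buffer="ugmggpjo" (len 8), cursors c1@2 c2@5 c3@5, authorship .1.23...
After op 3 (move_right): buffer="ugmggpjo" (len 8), cursors c1@3 c2@6 c3@6, authorship .1.23...
After op 4 (move_left): buffer="ugmggpjo" (len 8), cursors c1@2 c2@5 c3@5, authorship .1.23...
After op 5 (add_cursor(5)): buffer="ugmggpjo" (len 8), cursors c1@2 c2@5 c3@5 c4@5, authorship .1.23...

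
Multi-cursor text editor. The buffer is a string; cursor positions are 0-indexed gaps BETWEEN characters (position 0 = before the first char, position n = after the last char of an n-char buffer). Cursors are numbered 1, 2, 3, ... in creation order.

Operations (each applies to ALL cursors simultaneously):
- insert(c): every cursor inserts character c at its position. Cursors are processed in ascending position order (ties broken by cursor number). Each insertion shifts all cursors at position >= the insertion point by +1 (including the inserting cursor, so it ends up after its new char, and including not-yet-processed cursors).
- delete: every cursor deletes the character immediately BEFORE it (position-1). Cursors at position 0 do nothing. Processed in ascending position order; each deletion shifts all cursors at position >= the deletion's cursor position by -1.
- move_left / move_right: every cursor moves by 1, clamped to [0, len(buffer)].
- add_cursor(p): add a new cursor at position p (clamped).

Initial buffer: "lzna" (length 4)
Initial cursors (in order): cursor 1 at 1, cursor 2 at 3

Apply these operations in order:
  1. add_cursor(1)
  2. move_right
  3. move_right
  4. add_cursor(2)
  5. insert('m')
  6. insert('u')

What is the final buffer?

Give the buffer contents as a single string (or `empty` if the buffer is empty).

Answer: lzmunmmuuamu

Derivation:
After op 1 (add_cursor(1)): buffer="lzna" (len 4), cursors c1@1 c3@1 c2@3, authorship ....
After op 2 (move_right): buffer="lzna" (len 4), cursors c1@2 c3@2 c2@4, authorship ....
After op 3 (move_right): buffer="lzna" (len 4), cursors c1@3 c3@3 c2@4, authorship ....
After op 4 (add_cursor(2)): buffer="lzna" (len 4), cursors c4@2 c1@3 c3@3 c2@4, authorship ....
After op 5 (insert('m')): buffer="lzmnmmam" (len 8), cursors c4@3 c1@6 c3@6 c2@8, authorship ..4.13.2
After op 6 (insert('u')): buffer="lzmunmmuuamu" (len 12), cursors c4@4 c1@9 c3@9 c2@12, authorship ..44.1313.22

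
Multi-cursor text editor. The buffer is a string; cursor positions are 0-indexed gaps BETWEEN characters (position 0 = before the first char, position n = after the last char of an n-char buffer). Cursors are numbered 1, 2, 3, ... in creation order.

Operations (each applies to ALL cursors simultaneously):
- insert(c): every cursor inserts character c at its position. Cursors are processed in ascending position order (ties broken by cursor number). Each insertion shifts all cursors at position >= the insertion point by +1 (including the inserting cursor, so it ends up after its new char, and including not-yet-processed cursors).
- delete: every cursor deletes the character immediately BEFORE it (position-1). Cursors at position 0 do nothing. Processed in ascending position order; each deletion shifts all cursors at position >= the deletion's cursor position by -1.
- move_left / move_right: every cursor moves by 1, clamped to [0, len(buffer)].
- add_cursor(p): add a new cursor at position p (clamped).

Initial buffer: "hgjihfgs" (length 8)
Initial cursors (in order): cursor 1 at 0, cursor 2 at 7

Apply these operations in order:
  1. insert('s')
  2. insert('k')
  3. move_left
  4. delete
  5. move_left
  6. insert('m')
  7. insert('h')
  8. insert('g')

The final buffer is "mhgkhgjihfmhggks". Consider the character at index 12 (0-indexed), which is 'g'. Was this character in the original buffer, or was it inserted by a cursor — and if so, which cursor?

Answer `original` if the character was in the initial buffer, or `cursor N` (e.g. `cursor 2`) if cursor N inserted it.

After op 1 (insert('s')): buffer="shgjihfgss" (len 10), cursors c1@1 c2@9, authorship 1.......2.
After op 2 (insert('k')): buffer="skhgjihfgsks" (len 12), cursors c1@2 c2@11, authorship 11.......22.
After op 3 (move_left): buffer="skhgjihfgsks" (len 12), cursors c1@1 c2@10, authorship 11.......22.
After op 4 (delete): buffer="khgjihfgks" (len 10), cursors c1@0 c2@8, authorship 1.......2.
After op 5 (move_left): buffer="khgjihfgks" (len 10), cursors c1@0 c2@7, authorship 1.......2.
After op 6 (insert('m')): buffer="mkhgjihfmgks" (len 12), cursors c1@1 c2@9, authorship 11......2.2.
After op 7 (insert('h')): buffer="mhkhgjihfmhgks" (len 14), cursors c1@2 c2@11, authorship 111......22.2.
After op 8 (insert('g')): buffer="mhgkhgjihfmhggks" (len 16), cursors c1@3 c2@13, authorship 1111......222.2.
Authorship (.=original, N=cursor N): 1 1 1 1 . . . . . . 2 2 2 . 2 .
Index 12: author = 2

Answer: cursor 2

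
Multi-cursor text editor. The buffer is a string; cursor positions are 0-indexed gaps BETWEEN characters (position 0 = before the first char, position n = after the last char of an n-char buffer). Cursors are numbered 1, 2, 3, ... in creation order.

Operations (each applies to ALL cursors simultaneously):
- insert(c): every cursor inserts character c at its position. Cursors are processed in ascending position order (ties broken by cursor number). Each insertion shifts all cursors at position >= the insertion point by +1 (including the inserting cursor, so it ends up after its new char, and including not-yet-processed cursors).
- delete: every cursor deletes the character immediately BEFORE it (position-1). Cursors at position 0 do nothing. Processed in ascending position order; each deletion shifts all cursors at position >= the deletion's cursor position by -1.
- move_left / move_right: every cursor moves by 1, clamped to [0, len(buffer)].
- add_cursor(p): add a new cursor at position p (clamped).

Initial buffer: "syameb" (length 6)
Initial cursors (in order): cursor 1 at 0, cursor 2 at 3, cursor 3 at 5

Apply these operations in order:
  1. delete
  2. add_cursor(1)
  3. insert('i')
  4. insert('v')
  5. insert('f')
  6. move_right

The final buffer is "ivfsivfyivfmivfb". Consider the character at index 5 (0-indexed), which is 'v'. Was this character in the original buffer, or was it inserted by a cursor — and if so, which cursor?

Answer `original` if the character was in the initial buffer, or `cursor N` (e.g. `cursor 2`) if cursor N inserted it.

Answer: cursor 4

Derivation:
After op 1 (delete): buffer="symb" (len 4), cursors c1@0 c2@2 c3@3, authorship ....
After op 2 (add_cursor(1)): buffer="symb" (len 4), cursors c1@0 c4@1 c2@2 c3@3, authorship ....
After op 3 (insert('i')): buffer="isiyimib" (len 8), cursors c1@1 c4@3 c2@5 c3@7, authorship 1.4.2.3.
After op 4 (insert('v')): buffer="ivsivyivmivb" (len 12), cursors c1@2 c4@5 c2@8 c3@11, authorship 11.44.22.33.
After op 5 (insert('f')): buffer="ivfsivfyivfmivfb" (len 16), cursors c1@3 c4@7 c2@11 c3@15, authorship 111.444.222.333.
After op 6 (move_right): buffer="ivfsivfyivfmivfb" (len 16), cursors c1@4 c4@8 c2@12 c3@16, authorship 111.444.222.333.
Authorship (.=original, N=cursor N): 1 1 1 . 4 4 4 . 2 2 2 . 3 3 3 .
Index 5: author = 4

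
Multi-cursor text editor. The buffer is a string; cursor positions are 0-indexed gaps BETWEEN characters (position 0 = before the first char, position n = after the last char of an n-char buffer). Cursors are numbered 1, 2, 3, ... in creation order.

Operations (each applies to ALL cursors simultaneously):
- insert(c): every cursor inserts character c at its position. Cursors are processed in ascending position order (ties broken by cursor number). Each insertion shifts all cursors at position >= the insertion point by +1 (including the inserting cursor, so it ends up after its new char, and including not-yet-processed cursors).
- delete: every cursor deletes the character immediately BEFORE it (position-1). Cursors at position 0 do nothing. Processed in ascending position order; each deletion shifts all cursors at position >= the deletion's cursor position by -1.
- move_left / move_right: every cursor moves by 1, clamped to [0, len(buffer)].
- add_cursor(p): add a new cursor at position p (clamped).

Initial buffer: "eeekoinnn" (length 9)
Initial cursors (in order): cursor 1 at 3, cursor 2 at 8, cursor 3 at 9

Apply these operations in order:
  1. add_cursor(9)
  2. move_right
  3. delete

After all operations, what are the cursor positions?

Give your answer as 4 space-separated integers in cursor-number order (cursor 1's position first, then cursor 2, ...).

Answer: 3 5 5 5

Derivation:
After op 1 (add_cursor(9)): buffer="eeekoinnn" (len 9), cursors c1@3 c2@8 c3@9 c4@9, authorship .........
After op 2 (move_right): buffer="eeekoinnn" (len 9), cursors c1@4 c2@9 c3@9 c4@9, authorship .........
After op 3 (delete): buffer="eeeoi" (len 5), cursors c1@3 c2@5 c3@5 c4@5, authorship .....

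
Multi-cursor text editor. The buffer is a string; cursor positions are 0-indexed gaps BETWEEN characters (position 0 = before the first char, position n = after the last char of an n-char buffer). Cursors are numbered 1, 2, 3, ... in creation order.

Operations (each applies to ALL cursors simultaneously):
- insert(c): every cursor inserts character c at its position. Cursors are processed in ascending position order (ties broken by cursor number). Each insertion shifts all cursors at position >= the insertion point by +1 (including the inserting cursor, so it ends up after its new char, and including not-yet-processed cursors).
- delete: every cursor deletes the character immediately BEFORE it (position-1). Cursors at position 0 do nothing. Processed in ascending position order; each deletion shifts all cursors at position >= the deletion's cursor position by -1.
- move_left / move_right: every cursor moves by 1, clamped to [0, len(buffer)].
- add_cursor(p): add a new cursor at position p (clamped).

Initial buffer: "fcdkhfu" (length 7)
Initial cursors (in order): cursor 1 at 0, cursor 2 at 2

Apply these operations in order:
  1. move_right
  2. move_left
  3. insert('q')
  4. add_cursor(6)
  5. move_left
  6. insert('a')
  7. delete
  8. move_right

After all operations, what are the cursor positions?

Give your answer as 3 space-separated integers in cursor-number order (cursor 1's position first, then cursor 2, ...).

After op 1 (move_right): buffer="fcdkhfu" (len 7), cursors c1@1 c2@3, authorship .......
After op 2 (move_left): buffer="fcdkhfu" (len 7), cursors c1@0 c2@2, authorship .......
After op 3 (insert('q')): buffer="qfcqdkhfu" (len 9), cursors c1@1 c2@4, authorship 1..2.....
After op 4 (add_cursor(6)): buffer="qfcqdkhfu" (len 9), cursors c1@1 c2@4 c3@6, authorship 1..2.....
After op 5 (move_left): buffer="qfcqdkhfu" (len 9), cursors c1@0 c2@3 c3@5, authorship 1..2.....
After op 6 (insert('a')): buffer="aqfcaqdakhfu" (len 12), cursors c1@1 c2@5 c3@8, authorship 11..22.3....
After op 7 (delete): buffer="qfcqdkhfu" (len 9), cursors c1@0 c2@3 c3@5, authorship 1..2.....
After op 8 (move_right): buffer="qfcqdkhfu" (len 9), cursors c1@1 c2@4 c3@6, authorship 1..2.....

Answer: 1 4 6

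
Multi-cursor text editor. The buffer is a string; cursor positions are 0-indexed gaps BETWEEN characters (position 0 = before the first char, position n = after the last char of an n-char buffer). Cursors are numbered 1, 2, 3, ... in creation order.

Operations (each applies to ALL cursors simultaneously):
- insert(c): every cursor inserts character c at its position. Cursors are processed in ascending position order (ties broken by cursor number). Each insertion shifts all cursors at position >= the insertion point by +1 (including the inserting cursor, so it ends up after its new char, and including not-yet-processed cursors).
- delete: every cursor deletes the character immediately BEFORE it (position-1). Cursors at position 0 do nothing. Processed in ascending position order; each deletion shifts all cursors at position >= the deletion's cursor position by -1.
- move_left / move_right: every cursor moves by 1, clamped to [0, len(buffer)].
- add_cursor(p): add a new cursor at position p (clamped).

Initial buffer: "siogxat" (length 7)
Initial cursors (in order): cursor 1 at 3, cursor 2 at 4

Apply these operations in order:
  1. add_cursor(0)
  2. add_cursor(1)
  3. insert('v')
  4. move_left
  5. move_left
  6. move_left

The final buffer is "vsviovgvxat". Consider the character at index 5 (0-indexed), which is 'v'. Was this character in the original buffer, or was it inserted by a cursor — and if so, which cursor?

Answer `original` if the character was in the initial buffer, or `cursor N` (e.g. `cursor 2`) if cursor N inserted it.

After op 1 (add_cursor(0)): buffer="siogxat" (len 7), cursors c3@0 c1@3 c2@4, authorship .......
After op 2 (add_cursor(1)): buffer="siogxat" (len 7), cursors c3@0 c4@1 c1@3 c2@4, authorship .......
After op 3 (insert('v')): buffer="vsviovgvxat" (len 11), cursors c3@1 c4@3 c1@6 c2@8, authorship 3.4..1.2...
After op 4 (move_left): buffer="vsviovgvxat" (len 11), cursors c3@0 c4@2 c1@5 c2@7, authorship 3.4..1.2...
After op 5 (move_left): buffer="vsviovgvxat" (len 11), cursors c3@0 c4@1 c1@4 c2@6, authorship 3.4..1.2...
After op 6 (move_left): buffer="vsviovgvxat" (len 11), cursors c3@0 c4@0 c1@3 c2@5, authorship 3.4..1.2...
Authorship (.=original, N=cursor N): 3 . 4 . . 1 . 2 . . .
Index 5: author = 1

Answer: cursor 1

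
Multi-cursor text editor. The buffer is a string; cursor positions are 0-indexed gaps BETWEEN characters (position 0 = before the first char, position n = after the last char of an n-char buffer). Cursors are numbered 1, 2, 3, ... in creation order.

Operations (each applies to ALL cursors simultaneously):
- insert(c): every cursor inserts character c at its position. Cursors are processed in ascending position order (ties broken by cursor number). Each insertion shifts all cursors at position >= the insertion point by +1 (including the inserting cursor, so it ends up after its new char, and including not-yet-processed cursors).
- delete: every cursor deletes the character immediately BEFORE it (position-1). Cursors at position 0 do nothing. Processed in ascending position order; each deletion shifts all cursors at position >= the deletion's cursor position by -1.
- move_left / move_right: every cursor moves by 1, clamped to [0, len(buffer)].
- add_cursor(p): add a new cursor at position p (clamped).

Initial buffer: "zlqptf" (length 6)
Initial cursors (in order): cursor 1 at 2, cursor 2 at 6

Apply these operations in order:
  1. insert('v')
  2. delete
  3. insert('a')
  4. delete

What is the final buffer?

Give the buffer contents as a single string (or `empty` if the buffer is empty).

After op 1 (insert('v')): buffer="zlvqptfv" (len 8), cursors c1@3 c2@8, authorship ..1....2
After op 2 (delete): buffer="zlqptf" (len 6), cursors c1@2 c2@6, authorship ......
After op 3 (insert('a')): buffer="zlaqptfa" (len 8), cursors c1@3 c2@8, authorship ..1....2
After op 4 (delete): buffer="zlqptf" (len 6), cursors c1@2 c2@6, authorship ......

Answer: zlqptf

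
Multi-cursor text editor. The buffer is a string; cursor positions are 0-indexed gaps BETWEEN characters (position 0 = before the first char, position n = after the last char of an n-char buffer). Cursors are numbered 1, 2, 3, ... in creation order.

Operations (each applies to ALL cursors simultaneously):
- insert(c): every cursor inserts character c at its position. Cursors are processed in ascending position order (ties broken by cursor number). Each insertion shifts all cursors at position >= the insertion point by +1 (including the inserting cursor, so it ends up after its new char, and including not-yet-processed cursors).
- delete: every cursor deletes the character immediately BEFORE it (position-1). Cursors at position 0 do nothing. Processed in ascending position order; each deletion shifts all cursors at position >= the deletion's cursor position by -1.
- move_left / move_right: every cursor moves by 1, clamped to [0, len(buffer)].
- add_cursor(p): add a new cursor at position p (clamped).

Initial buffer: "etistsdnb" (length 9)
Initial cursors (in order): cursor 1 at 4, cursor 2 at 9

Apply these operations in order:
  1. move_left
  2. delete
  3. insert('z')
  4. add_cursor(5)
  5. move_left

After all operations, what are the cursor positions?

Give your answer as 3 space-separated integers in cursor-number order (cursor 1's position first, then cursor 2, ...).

After op 1 (move_left): buffer="etistsdnb" (len 9), cursors c1@3 c2@8, authorship .........
After op 2 (delete): buffer="etstsdb" (len 7), cursors c1@2 c2@6, authorship .......
After op 3 (insert('z')): buffer="etzstsdzb" (len 9), cursors c1@3 c2@8, authorship ..1....2.
After op 4 (add_cursor(5)): buffer="etzstsdzb" (len 9), cursors c1@3 c3@5 c2@8, authorship ..1....2.
After op 5 (move_left): buffer="etzstsdzb" (len 9), cursors c1@2 c3@4 c2@7, authorship ..1....2.

Answer: 2 7 4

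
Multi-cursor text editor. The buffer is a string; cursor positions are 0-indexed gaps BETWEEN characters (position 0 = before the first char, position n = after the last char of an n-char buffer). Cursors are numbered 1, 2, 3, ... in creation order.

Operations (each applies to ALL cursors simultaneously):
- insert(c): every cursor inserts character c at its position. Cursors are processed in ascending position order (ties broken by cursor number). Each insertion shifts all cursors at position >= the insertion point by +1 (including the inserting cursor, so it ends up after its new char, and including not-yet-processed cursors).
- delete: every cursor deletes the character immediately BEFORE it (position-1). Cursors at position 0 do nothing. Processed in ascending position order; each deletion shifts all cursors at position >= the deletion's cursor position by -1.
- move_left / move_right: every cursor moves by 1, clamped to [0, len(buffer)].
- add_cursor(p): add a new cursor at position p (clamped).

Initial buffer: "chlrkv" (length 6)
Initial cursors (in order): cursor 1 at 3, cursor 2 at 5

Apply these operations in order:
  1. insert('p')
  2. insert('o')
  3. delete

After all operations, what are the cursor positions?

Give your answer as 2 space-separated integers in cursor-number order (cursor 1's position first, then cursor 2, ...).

After op 1 (insert('p')): buffer="chlprkpv" (len 8), cursors c1@4 c2@7, authorship ...1..2.
After op 2 (insert('o')): buffer="chlporkpov" (len 10), cursors c1@5 c2@9, authorship ...11..22.
After op 3 (delete): buffer="chlprkpv" (len 8), cursors c1@4 c2@7, authorship ...1..2.

Answer: 4 7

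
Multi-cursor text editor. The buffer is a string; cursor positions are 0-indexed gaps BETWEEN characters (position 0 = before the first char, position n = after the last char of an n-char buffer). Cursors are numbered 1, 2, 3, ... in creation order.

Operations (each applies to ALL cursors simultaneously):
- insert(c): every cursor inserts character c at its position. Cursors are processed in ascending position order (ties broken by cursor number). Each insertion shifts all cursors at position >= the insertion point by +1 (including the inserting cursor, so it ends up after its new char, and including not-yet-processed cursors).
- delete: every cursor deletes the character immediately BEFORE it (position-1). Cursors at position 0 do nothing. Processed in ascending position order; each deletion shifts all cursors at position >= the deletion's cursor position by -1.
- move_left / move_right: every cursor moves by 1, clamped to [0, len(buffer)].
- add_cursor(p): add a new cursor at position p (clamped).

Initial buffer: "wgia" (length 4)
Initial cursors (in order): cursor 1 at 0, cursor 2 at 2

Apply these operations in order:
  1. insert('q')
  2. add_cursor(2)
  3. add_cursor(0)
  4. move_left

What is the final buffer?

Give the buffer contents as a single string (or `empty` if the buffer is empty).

Answer: qwgqia

Derivation:
After op 1 (insert('q')): buffer="qwgqia" (len 6), cursors c1@1 c2@4, authorship 1..2..
After op 2 (add_cursor(2)): buffer="qwgqia" (len 6), cursors c1@1 c3@2 c2@4, authorship 1..2..
After op 3 (add_cursor(0)): buffer="qwgqia" (len 6), cursors c4@0 c1@1 c3@2 c2@4, authorship 1..2..
After op 4 (move_left): buffer="qwgqia" (len 6), cursors c1@0 c4@0 c3@1 c2@3, authorship 1..2..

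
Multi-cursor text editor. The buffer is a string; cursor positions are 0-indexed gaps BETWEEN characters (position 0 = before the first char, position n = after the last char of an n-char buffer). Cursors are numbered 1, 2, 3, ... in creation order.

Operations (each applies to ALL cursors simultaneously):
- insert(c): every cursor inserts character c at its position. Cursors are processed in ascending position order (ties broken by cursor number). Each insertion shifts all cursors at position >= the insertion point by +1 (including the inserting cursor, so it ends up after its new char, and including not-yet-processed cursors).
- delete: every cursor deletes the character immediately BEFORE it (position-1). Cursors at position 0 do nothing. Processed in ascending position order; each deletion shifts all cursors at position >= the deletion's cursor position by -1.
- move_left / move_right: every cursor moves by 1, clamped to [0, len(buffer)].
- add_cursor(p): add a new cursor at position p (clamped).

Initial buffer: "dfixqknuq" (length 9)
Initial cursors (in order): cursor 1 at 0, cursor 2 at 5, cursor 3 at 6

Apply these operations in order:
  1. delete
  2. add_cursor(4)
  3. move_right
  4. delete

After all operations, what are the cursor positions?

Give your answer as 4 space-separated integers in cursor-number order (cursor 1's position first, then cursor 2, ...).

Answer: 0 1 1 1

Derivation:
After op 1 (delete): buffer="dfixnuq" (len 7), cursors c1@0 c2@4 c3@4, authorship .......
After op 2 (add_cursor(4)): buffer="dfixnuq" (len 7), cursors c1@0 c2@4 c3@4 c4@4, authorship .......
After op 3 (move_right): buffer="dfixnuq" (len 7), cursors c1@1 c2@5 c3@5 c4@5, authorship .......
After op 4 (delete): buffer="fuq" (len 3), cursors c1@0 c2@1 c3@1 c4@1, authorship ...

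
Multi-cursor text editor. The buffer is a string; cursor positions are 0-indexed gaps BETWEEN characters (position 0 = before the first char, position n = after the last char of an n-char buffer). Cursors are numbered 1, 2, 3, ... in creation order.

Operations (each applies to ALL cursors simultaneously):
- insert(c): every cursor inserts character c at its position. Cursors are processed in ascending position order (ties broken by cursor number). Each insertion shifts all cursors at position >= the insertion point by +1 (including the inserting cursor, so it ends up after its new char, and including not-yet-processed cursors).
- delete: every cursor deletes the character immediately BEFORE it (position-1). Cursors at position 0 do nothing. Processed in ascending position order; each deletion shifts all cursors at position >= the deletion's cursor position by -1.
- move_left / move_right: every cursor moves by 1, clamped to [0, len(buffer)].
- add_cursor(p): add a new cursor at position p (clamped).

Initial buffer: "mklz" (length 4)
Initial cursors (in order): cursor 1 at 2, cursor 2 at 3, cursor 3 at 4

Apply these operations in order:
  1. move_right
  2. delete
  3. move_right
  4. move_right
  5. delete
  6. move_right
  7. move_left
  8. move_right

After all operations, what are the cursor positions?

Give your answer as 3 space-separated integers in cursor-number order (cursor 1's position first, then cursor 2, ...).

After op 1 (move_right): buffer="mklz" (len 4), cursors c1@3 c2@4 c3@4, authorship ....
After op 2 (delete): buffer="m" (len 1), cursors c1@1 c2@1 c3@1, authorship .
After op 3 (move_right): buffer="m" (len 1), cursors c1@1 c2@1 c3@1, authorship .
After op 4 (move_right): buffer="m" (len 1), cursors c1@1 c2@1 c3@1, authorship .
After op 5 (delete): buffer="" (len 0), cursors c1@0 c2@0 c3@0, authorship 
After op 6 (move_right): buffer="" (len 0), cursors c1@0 c2@0 c3@0, authorship 
After op 7 (move_left): buffer="" (len 0), cursors c1@0 c2@0 c3@0, authorship 
After op 8 (move_right): buffer="" (len 0), cursors c1@0 c2@0 c3@0, authorship 

Answer: 0 0 0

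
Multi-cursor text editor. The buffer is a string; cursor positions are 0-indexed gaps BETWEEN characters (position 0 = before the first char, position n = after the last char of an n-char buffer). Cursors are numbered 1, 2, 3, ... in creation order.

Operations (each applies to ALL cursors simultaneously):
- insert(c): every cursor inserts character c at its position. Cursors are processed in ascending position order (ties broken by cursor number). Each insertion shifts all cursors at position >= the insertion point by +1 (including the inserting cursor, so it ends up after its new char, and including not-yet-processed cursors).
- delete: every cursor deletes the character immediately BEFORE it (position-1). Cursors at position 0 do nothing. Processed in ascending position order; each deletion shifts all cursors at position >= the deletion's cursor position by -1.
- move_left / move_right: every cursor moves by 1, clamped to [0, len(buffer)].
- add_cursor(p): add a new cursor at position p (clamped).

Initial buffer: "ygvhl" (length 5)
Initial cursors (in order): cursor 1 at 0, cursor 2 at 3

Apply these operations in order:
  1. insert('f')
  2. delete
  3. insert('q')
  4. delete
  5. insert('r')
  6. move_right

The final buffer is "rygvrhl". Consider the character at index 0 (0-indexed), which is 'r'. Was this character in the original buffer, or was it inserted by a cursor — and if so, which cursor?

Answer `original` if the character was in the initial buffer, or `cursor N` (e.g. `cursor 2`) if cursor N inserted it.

Answer: cursor 1

Derivation:
After op 1 (insert('f')): buffer="fygvfhl" (len 7), cursors c1@1 c2@5, authorship 1...2..
After op 2 (delete): buffer="ygvhl" (len 5), cursors c1@0 c2@3, authorship .....
After op 3 (insert('q')): buffer="qygvqhl" (len 7), cursors c1@1 c2@5, authorship 1...2..
After op 4 (delete): buffer="ygvhl" (len 5), cursors c1@0 c2@3, authorship .....
After op 5 (insert('r')): buffer="rygvrhl" (len 7), cursors c1@1 c2@5, authorship 1...2..
After op 6 (move_right): buffer="rygvrhl" (len 7), cursors c1@2 c2@6, authorship 1...2..
Authorship (.=original, N=cursor N): 1 . . . 2 . .
Index 0: author = 1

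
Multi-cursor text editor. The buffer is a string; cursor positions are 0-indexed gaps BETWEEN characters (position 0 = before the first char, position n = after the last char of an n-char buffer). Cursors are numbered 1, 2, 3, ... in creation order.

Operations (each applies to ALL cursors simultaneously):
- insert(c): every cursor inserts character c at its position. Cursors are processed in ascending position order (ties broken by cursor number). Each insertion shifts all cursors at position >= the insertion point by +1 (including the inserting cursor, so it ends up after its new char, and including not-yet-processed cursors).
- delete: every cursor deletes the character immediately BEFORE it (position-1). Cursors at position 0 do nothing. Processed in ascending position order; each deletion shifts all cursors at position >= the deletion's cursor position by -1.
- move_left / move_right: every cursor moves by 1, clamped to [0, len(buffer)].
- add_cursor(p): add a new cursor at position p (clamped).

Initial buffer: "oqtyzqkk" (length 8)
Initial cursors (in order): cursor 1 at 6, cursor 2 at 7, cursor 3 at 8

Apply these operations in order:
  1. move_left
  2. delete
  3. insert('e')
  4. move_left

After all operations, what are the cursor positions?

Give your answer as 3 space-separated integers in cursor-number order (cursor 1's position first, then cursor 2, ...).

Answer: 6 6 6

Derivation:
After op 1 (move_left): buffer="oqtyzqkk" (len 8), cursors c1@5 c2@6 c3@7, authorship ........
After op 2 (delete): buffer="oqtyk" (len 5), cursors c1@4 c2@4 c3@4, authorship .....
After op 3 (insert('e')): buffer="oqtyeeek" (len 8), cursors c1@7 c2@7 c3@7, authorship ....123.
After op 4 (move_left): buffer="oqtyeeek" (len 8), cursors c1@6 c2@6 c3@6, authorship ....123.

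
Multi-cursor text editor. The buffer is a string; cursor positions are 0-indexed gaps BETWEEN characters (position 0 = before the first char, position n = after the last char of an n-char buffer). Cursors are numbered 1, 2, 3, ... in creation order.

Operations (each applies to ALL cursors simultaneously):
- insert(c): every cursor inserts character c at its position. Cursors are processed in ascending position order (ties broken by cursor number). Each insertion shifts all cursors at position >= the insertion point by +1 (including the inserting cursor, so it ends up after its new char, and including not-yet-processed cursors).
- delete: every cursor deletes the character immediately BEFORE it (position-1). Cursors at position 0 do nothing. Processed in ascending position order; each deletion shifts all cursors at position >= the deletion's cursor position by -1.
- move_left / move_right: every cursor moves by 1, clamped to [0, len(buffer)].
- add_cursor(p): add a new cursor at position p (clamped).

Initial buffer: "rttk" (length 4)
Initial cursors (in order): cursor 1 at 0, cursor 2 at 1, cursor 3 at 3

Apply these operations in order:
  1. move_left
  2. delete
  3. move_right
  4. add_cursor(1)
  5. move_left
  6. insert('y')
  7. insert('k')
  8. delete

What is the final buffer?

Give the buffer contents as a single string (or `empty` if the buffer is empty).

Answer: yyyrytk

Derivation:
After op 1 (move_left): buffer="rttk" (len 4), cursors c1@0 c2@0 c3@2, authorship ....
After op 2 (delete): buffer="rtk" (len 3), cursors c1@0 c2@0 c3@1, authorship ...
After op 3 (move_right): buffer="rtk" (len 3), cursors c1@1 c2@1 c3@2, authorship ...
After op 4 (add_cursor(1)): buffer="rtk" (len 3), cursors c1@1 c2@1 c4@1 c3@2, authorship ...
After op 5 (move_left): buffer="rtk" (len 3), cursors c1@0 c2@0 c4@0 c3@1, authorship ...
After op 6 (insert('y')): buffer="yyyrytk" (len 7), cursors c1@3 c2@3 c4@3 c3@5, authorship 124.3..
After op 7 (insert('k')): buffer="yyykkkryktk" (len 11), cursors c1@6 c2@6 c4@6 c3@9, authorship 124124.33..
After op 8 (delete): buffer="yyyrytk" (len 7), cursors c1@3 c2@3 c4@3 c3@5, authorship 124.3..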